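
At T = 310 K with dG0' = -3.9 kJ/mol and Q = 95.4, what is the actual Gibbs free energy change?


dG = dG0' + RT * ln(Q) / 1000
dG = -3.9 + 8.314 * 310 * ln(95.4) / 1000
dG = 7.8477 kJ/mol

7.8477 kJ/mol


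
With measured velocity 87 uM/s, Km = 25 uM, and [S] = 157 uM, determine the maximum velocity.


Vmax = v * (Km + [S]) / [S]
Vmax = 87 * (25 + 157) / 157
Vmax = 100.8535 uM/s

100.8535 uM/s


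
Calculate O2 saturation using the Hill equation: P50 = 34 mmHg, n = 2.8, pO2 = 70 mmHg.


Y = pO2^n / (P50^n + pO2^n)
Y = 70^2.8 / (34^2.8 + 70^2.8)
Y = 88.31%

88.31%


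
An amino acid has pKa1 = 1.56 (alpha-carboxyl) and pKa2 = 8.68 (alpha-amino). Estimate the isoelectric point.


pI = (pKa1 + pKa2) / 2
pI = (1.56 + 8.68) / 2
pI = 5.12

5.12


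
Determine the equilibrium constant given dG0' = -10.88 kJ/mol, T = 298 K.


Keq = exp(-dG0 * 1000 / (R * T))
Keq = exp(-(-10.88) * 1000 / (8.314 * 298))
Keq = 80.7531

80.7531


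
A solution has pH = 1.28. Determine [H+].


[H+] = 10^(-pH)
[H+] = 10^(-1.28)
[H+] = 0.0525 M

0.0525 M


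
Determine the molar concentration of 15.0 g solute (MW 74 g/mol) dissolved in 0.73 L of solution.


C = (mass / MW) / volume
C = (15.0 / 74) / 0.73
C = 0.2777 M

0.2777 M


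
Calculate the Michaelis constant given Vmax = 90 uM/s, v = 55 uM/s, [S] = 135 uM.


Km = [S] * (Vmax - v) / v
Km = 135 * (90 - 55) / 55
Km = 85.9091 uM

85.9091 uM


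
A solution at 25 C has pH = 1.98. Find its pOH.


pOH = 14 - pH
pOH = 14 - 1.98
pOH = 12.02

12.02


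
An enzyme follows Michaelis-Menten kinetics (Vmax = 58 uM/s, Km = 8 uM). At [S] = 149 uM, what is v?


v = Vmax * [S] / (Km + [S])
v = 58 * 149 / (8 + 149)
v = 55.0446 uM/s

55.0446 uM/s


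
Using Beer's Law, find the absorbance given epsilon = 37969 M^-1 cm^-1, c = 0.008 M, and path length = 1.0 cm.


A = epsilon * c * l
A = 37969 * 0.008 * 1.0
A = 303.752

303.752


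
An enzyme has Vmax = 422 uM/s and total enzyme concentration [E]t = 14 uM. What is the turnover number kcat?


kcat = Vmax / [E]t
kcat = 422 / 14
kcat = 30.1429 s^-1

30.1429 s^-1


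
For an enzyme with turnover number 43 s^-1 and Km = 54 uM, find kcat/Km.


Catalytic efficiency = kcat / Km
= 43 / 54
= 0.7963 uM^-1*s^-1

0.7963 uM^-1*s^-1


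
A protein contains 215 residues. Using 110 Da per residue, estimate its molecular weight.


MW = n_residues * 110 Da
MW = 215 * 110
MW = 23650 Da

23650 Da


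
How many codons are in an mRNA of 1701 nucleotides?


codons = nucleotides / 3
codons = 1701 / 3 = 567

567


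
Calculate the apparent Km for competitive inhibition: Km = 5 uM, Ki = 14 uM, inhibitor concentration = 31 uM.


Km_app = Km * (1 + [I]/Ki)
Km_app = 5 * (1 + 31/14)
Km_app = 16.0714 uM

16.0714 uM


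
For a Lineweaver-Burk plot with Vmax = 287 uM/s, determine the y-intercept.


y-intercept = 1/Vmax
= 1/287
= 0.0035 s/uM

0.0035 s/uM


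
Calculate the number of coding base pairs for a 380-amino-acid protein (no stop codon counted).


Each amino acid = 1 codon = 3 bp
bp = 380 * 3 = 1140 bp

1140 bp


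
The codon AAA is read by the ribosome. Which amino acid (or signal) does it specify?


Standard genetic code lookup.
Codon AAA -> Lys

Lys


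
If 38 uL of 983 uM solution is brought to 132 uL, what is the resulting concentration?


C2 = C1 * V1 / V2
C2 = 983 * 38 / 132
C2 = 282.9848 uM

282.9848 uM


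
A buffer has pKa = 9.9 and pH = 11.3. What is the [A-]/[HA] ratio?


[A-]/[HA] = 10^(pH - pKa)
= 10^(11.3 - 9.9)
= 25.1189

25.1189


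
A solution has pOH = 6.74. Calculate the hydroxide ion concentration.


[OH-] = 10^(-pOH)
[OH-] = 10^(-6.74)
[OH-] = 1.820e-07 M

1.820e-07 M


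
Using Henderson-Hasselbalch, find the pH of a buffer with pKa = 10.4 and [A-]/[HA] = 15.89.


pH = pKa + log10([A-]/[HA])
pH = 10.4 + log10(15.89)
pH = 11.6011

11.6011


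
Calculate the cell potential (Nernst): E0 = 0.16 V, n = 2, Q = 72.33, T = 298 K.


E = E0 - (RT/nF) * ln(Q)
E = 0.16 - (8.314 * 298 / (2 * 96485)) * ln(72.33)
E = 0.105 V

0.105 V


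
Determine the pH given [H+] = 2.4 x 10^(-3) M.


pH = -log10([H+])
pH = -log10(2.4 x 10^(-3))
pH = 2.6198

2.6198


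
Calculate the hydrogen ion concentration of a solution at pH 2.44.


[H+] = 10^(-pH)
[H+] = 10^(-2.44)
[H+] = 0.0036 M

0.0036 M


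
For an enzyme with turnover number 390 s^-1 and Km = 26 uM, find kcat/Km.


Catalytic efficiency = kcat / Km
= 390 / 26
= 15.0 uM^-1*s^-1

15.0 uM^-1*s^-1


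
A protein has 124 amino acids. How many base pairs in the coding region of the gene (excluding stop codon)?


Each amino acid = 1 codon = 3 bp
bp = 124 * 3 = 372 bp

372 bp


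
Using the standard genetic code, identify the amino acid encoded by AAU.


Standard genetic code lookup.
Codon AAU -> Asn

Asn


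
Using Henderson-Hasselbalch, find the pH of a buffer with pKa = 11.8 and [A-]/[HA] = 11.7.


pH = pKa + log10([A-]/[HA])
pH = 11.8 + log10(11.7)
pH = 12.8682

12.8682


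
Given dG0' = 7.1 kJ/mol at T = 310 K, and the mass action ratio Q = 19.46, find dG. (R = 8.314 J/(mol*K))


dG = dG0' + RT * ln(Q) / 1000
dG = 7.1 + 8.314 * 310 * ln(19.46) / 1000
dG = 14.7505 kJ/mol

14.7505 kJ/mol


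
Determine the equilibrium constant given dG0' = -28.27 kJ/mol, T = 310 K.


Keq = exp(-dG0 * 1000 / (R * T))
Keq = exp(-(-28.27) * 1000 / (8.314 * 310))
Keq = 58027.5472

58027.5472


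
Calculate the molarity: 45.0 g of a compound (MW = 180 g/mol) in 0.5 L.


C = (mass / MW) / volume
C = (45.0 / 180) / 0.5
C = 0.5 M

0.5 M


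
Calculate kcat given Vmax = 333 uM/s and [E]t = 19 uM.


kcat = Vmax / [E]t
kcat = 333 / 19
kcat = 17.5263 s^-1

17.5263 s^-1


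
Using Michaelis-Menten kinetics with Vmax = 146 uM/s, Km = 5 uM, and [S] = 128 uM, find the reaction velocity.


v = Vmax * [S] / (Km + [S])
v = 146 * 128 / (5 + 128)
v = 140.5113 uM/s

140.5113 uM/s


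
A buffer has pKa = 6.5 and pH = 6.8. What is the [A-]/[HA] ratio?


[A-]/[HA] = 10^(pH - pKa)
= 10^(6.8 - 6.5)
= 1.9953

1.9953


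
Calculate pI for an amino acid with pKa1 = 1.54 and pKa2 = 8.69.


pI = (pKa1 + pKa2) / 2
pI = (1.54 + 8.69) / 2
pI = 5.115

5.115


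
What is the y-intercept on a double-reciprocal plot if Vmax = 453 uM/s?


y-intercept = 1/Vmax
= 1/453
= 0.0022 s/uM

0.0022 s/uM


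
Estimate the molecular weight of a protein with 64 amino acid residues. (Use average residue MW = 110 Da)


MW = n_residues * 110 Da
MW = 64 * 110
MW = 7040 Da

7040 Da


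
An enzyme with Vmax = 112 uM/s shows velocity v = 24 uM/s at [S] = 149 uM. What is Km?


Km = [S] * (Vmax - v) / v
Km = 149 * (112 - 24) / 24
Km = 546.3333 uM

546.3333 uM


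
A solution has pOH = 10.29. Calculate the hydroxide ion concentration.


[OH-] = 10^(-pOH)
[OH-] = 10^(-10.29)
[OH-] = 5.129e-11 M

5.129e-11 M


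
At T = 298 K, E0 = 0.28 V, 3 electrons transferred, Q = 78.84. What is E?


E = E0 - (RT/nF) * ln(Q)
E = 0.28 - (8.314 * 298 / (3 * 96485)) * ln(78.84)
E = 0.2426 V

0.2426 V


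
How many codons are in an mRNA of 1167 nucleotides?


codons = nucleotides / 3
codons = 1167 / 3 = 389

389


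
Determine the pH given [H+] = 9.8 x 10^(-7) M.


pH = -log10([H+])
pH = -log10(9.8 x 10^(-7))
pH = 6.0088

6.0088


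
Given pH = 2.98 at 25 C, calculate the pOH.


pOH = 14 - pH
pOH = 14 - 2.98
pOH = 11.02

11.02


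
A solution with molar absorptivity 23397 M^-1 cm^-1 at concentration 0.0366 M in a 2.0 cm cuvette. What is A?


A = epsilon * c * l
A = 23397 * 0.0366 * 2.0
A = 1712.6604

1712.6604


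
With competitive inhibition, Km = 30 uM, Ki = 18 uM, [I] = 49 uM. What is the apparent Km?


Km_app = Km * (1 + [I]/Ki)
Km_app = 30 * (1 + 49/18)
Km_app = 111.6667 uM

111.6667 uM


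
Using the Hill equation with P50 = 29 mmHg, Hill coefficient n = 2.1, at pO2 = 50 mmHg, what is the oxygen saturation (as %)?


Y = pO2^n / (P50^n + pO2^n)
Y = 50^2.1 / (29^2.1 + 50^2.1)
Y = 75.84%

75.84%


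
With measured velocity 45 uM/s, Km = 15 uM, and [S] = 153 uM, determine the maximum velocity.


Vmax = v * (Km + [S]) / [S]
Vmax = 45 * (15 + 153) / 153
Vmax = 49.4118 uM/s

49.4118 uM/s


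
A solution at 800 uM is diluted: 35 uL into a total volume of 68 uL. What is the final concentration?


C2 = C1 * V1 / V2
C2 = 800 * 35 / 68
C2 = 411.7647 uM

411.7647 uM


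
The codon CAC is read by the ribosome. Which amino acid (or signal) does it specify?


Standard genetic code lookup.
Codon CAC -> His

His


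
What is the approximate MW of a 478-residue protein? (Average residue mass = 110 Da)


MW = n_residues * 110 Da
MW = 478 * 110
MW = 52580 Da

52580 Da


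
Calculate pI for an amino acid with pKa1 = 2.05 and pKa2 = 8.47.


pI = (pKa1 + pKa2) / 2
pI = (2.05 + 8.47) / 2
pI = 5.26

5.26


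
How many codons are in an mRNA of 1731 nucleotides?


codons = nucleotides / 3
codons = 1731 / 3 = 577

577


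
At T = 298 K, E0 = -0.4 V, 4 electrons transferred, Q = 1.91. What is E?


E = E0 - (RT/nF) * ln(Q)
E = -0.4 - (8.314 * 298 / (4 * 96485)) * ln(1.91)
E = -0.4042 V

-0.4042 V


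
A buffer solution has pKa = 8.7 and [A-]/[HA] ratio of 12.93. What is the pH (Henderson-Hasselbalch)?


pH = pKa + log10([A-]/[HA])
pH = 8.7 + log10(12.93)
pH = 9.8116

9.8116


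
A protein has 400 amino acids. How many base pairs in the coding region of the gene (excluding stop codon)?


Each amino acid = 1 codon = 3 bp
bp = 400 * 3 = 1200 bp

1200 bp


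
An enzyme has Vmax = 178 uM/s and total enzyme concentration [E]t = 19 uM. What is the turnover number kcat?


kcat = Vmax / [E]t
kcat = 178 / 19
kcat = 9.3684 s^-1

9.3684 s^-1


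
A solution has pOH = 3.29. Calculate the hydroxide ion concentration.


[OH-] = 10^(-pOH)
[OH-] = 10^(-3.29)
[OH-] = 5.129e-04 M

5.129e-04 M


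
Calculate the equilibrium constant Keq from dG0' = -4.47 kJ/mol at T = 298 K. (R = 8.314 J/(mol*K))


Keq = exp(-dG0 * 1000 / (R * T))
Keq = exp(-(-4.47) * 1000 / (8.314 * 298))
Keq = 6.075

6.075


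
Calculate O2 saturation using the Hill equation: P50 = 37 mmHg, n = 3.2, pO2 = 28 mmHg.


Y = pO2^n / (P50^n + pO2^n)
Y = 28^3.2 / (37^3.2 + 28^3.2)
Y = 29.07%

29.07%


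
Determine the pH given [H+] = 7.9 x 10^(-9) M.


pH = -log10([H+])
pH = -log10(7.9 x 10^(-9))
pH = 8.1024

8.1024


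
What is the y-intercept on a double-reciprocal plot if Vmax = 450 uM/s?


y-intercept = 1/Vmax
= 1/450
= 0.0022 s/uM

0.0022 s/uM


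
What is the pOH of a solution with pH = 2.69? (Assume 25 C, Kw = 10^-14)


pOH = 14 - pH
pOH = 14 - 2.69
pOH = 11.31

11.31


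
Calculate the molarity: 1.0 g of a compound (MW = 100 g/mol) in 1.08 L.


C = (mass / MW) / volume
C = (1.0 / 100) / 1.08
C = 0.0093 M

0.0093 M


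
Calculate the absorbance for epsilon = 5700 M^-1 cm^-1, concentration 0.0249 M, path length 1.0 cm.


A = epsilon * c * l
A = 5700 * 0.0249 * 1.0
A = 141.93

141.93


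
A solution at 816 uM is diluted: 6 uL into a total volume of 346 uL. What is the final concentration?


C2 = C1 * V1 / V2
C2 = 816 * 6 / 346
C2 = 14.1503 uM

14.1503 uM


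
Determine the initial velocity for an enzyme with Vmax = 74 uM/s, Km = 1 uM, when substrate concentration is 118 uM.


v = Vmax * [S] / (Km + [S])
v = 74 * 118 / (1 + 118)
v = 73.3782 uM/s

73.3782 uM/s


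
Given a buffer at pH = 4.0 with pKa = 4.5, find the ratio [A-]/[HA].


[A-]/[HA] = 10^(pH - pKa)
= 10^(4.0 - 4.5)
= 0.3162

0.3162


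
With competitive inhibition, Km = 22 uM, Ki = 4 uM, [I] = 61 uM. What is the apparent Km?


Km_app = Km * (1 + [I]/Ki)
Km_app = 22 * (1 + 61/4)
Km_app = 357.5 uM

357.5 uM


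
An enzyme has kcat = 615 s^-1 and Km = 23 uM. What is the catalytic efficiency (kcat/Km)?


Catalytic efficiency = kcat / Km
= 615 / 23
= 26.7391 uM^-1*s^-1

26.7391 uM^-1*s^-1


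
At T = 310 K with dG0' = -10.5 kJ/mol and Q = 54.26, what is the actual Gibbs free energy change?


dG = dG0' + RT * ln(Q) / 1000
dG = -10.5 + 8.314 * 310 * ln(54.26) / 1000
dG = -0.2067 kJ/mol

-0.2067 kJ/mol


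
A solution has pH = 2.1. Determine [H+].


[H+] = 10^(-pH)
[H+] = 10^(-2.1)
[H+] = 0.0079 M

0.0079 M


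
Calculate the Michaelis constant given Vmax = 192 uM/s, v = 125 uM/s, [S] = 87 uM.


Km = [S] * (Vmax - v) / v
Km = 87 * (192 - 125) / 125
Km = 46.632 uM

46.632 uM


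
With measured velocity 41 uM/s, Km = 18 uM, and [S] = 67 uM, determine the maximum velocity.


Vmax = v * (Km + [S]) / [S]
Vmax = 41 * (18 + 67) / 67
Vmax = 52.0149 uM/s

52.0149 uM/s


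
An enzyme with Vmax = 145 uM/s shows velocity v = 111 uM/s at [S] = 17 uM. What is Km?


Km = [S] * (Vmax - v) / v
Km = 17 * (145 - 111) / 111
Km = 5.2072 uM

5.2072 uM


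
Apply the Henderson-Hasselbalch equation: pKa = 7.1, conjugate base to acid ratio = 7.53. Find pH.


pH = pKa + log10([A-]/[HA])
pH = 7.1 + log10(7.53)
pH = 7.9768

7.9768


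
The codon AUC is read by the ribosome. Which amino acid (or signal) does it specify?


Standard genetic code lookup.
Codon AUC -> Ile

Ile


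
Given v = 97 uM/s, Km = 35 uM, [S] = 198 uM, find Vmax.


Vmax = v * (Km + [S]) / [S]
Vmax = 97 * (35 + 198) / 198
Vmax = 114.1465 uM/s

114.1465 uM/s


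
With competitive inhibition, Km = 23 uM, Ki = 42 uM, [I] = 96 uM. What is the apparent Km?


Km_app = Km * (1 + [I]/Ki)
Km_app = 23 * (1 + 96/42)
Km_app = 75.5714 uM

75.5714 uM


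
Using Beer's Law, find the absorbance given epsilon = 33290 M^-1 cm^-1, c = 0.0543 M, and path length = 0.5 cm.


A = epsilon * c * l
A = 33290 * 0.0543 * 0.5
A = 903.8235

903.8235


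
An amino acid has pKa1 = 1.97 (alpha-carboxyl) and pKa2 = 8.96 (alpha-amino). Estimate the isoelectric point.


pI = (pKa1 + pKa2) / 2
pI = (1.97 + 8.96) / 2
pI = 5.465

5.465


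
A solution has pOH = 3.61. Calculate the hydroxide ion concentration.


[OH-] = 10^(-pOH)
[OH-] = 10^(-3.61)
[OH-] = 2.455e-04 M

2.455e-04 M


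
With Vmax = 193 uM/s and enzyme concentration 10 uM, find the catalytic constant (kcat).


kcat = Vmax / [E]t
kcat = 193 / 10
kcat = 19.3 s^-1

19.3 s^-1


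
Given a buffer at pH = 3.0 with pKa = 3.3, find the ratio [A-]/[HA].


[A-]/[HA] = 10^(pH - pKa)
= 10^(3.0 - 3.3)
= 0.5012

0.5012


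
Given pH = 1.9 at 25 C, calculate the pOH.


pOH = 14 - pH
pOH = 14 - 1.9
pOH = 12.1

12.1


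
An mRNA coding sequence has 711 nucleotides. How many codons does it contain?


codons = nucleotides / 3
codons = 711 / 3 = 237

237


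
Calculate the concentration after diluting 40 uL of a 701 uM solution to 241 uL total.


C2 = C1 * V1 / V2
C2 = 701 * 40 / 241
C2 = 116.3485 uM

116.3485 uM


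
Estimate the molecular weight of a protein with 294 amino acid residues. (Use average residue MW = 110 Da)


MW = n_residues * 110 Da
MW = 294 * 110
MW = 32340 Da

32340 Da


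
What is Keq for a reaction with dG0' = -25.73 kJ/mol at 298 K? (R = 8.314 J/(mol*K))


Keq = exp(-dG0 * 1000 / (R * T))
Keq = exp(-(-25.73) * 1000 / (8.314 * 298))
Keq = 32375.8293

32375.8293


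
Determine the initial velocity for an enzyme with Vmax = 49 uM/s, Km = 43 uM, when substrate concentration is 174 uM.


v = Vmax * [S] / (Km + [S])
v = 49 * 174 / (43 + 174)
v = 39.2903 uM/s

39.2903 uM/s


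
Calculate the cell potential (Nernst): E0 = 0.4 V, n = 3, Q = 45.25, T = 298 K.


E = E0 - (RT/nF) * ln(Q)
E = 0.4 - (8.314 * 298 / (3 * 96485)) * ln(45.25)
E = 0.3674 V

0.3674 V


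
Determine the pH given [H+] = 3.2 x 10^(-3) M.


pH = -log10([H+])
pH = -log10(3.2 x 10^(-3))
pH = 2.4949

2.4949


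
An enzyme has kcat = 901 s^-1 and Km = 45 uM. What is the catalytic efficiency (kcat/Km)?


Catalytic efficiency = kcat / Km
= 901 / 45
= 20.0222 uM^-1*s^-1

20.0222 uM^-1*s^-1


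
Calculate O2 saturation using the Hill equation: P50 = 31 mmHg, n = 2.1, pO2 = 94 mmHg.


Y = pO2^n / (P50^n + pO2^n)
Y = 94^2.1 / (31^2.1 + 94^2.1)
Y = 91.13%

91.13%


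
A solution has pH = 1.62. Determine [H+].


[H+] = 10^(-pH)
[H+] = 10^(-1.62)
[H+] = 0.024 M

0.024 M


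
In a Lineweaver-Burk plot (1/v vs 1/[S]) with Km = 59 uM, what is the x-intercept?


x-intercept = -1/Km
= -1/59
= -0.0169 1/uM

-0.0169 1/uM


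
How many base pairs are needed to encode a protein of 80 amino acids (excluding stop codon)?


Each amino acid = 1 codon = 3 bp
bp = 80 * 3 = 240 bp

240 bp


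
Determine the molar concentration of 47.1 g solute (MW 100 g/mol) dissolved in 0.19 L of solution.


C = (mass / MW) / volume
C = (47.1 / 100) / 0.19
C = 2.4789 M

2.4789 M


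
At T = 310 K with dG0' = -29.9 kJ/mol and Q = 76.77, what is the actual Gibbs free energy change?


dG = dG0' + RT * ln(Q) / 1000
dG = -29.9 + 8.314 * 310 * ln(76.77) / 1000
dG = -18.7122 kJ/mol

-18.7122 kJ/mol


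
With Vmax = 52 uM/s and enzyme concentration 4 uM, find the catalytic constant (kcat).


kcat = Vmax / [E]t
kcat = 52 / 4
kcat = 13.0 s^-1

13.0 s^-1


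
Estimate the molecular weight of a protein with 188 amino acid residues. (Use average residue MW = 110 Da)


MW = n_residues * 110 Da
MW = 188 * 110
MW = 20680 Da

20680 Da


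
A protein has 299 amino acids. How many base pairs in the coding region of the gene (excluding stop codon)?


Each amino acid = 1 codon = 3 bp
bp = 299 * 3 = 897 bp

897 bp


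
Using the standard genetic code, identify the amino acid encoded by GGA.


Standard genetic code lookup.
Codon GGA -> Gly

Gly


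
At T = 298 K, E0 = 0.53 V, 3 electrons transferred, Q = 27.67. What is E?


E = E0 - (RT/nF) * ln(Q)
E = 0.53 - (8.314 * 298 / (3 * 96485)) * ln(27.67)
E = 0.5016 V

0.5016 V


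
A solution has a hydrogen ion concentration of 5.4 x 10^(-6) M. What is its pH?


pH = -log10([H+])
pH = -log10(5.4 x 10^(-6))
pH = 5.2676

5.2676


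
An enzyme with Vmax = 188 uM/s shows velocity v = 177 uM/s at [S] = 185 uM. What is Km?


Km = [S] * (Vmax - v) / v
Km = 185 * (188 - 177) / 177
Km = 11.4972 uM

11.4972 uM


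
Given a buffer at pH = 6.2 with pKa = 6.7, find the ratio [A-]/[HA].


[A-]/[HA] = 10^(pH - pKa)
= 10^(6.2 - 6.7)
= 0.3162

0.3162


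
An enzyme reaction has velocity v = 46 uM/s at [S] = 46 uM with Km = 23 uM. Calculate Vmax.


Vmax = v * (Km + [S]) / [S]
Vmax = 46 * (23 + 46) / 46
Vmax = 69.0 uM/s

69.0 uM/s


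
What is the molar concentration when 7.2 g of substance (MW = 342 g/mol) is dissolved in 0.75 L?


C = (mass / MW) / volume
C = (7.2 / 342) / 0.75
C = 0.0281 M

0.0281 M


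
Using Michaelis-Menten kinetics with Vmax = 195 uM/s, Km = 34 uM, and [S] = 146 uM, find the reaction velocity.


v = Vmax * [S] / (Km + [S])
v = 195 * 146 / (34 + 146)
v = 158.1667 uM/s

158.1667 uM/s


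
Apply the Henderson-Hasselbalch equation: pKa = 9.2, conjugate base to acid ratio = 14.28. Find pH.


pH = pKa + log10([A-]/[HA])
pH = 9.2 + log10(14.28)
pH = 10.3547

10.3547


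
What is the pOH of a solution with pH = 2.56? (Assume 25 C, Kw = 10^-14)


pOH = 14 - pH
pOH = 14 - 2.56
pOH = 11.44

11.44


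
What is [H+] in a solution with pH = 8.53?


[H+] = 10^(-pH)
[H+] = 10^(-8.53)
[H+] = 2.951e-09 M

2.951e-09 M


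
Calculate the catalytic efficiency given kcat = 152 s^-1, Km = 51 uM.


Catalytic efficiency = kcat / Km
= 152 / 51
= 2.9804 uM^-1*s^-1

2.9804 uM^-1*s^-1


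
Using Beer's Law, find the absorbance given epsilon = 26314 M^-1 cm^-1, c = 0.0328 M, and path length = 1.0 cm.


A = epsilon * c * l
A = 26314 * 0.0328 * 1.0
A = 863.0992

863.0992


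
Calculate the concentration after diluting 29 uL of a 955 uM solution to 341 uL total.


C2 = C1 * V1 / V2
C2 = 955 * 29 / 341
C2 = 81.217 uM

81.217 uM


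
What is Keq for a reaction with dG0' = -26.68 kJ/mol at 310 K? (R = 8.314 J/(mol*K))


Keq = exp(-dG0 * 1000 / (R * T))
Keq = exp(-(-26.68) * 1000 / (8.314 * 310))
Keq = 31312.0415

31312.0415


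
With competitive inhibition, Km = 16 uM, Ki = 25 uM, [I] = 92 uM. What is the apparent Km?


Km_app = Km * (1 + [I]/Ki)
Km_app = 16 * (1 + 92/25)
Km_app = 74.88 uM

74.88 uM


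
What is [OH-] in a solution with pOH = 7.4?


[OH-] = 10^(-pOH)
[OH-] = 10^(-7.4)
[OH-] = 3.981e-08 M

3.981e-08 M


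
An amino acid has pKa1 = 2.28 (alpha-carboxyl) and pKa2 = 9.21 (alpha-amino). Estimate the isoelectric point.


pI = (pKa1 + pKa2) / 2
pI = (2.28 + 9.21) / 2
pI = 5.745

5.745


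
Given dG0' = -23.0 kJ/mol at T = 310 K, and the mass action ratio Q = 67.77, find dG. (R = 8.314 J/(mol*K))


dG = dG0' + RT * ln(Q) / 1000
dG = -23.0 + 8.314 * 310 * ln(67.77) / 1000
dG = -12.1336 kJ/mol

-12.1336 kJ/mol


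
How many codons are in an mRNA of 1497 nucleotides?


codons = nucleotides / 3
codons = 1497 / 3 = 499

499


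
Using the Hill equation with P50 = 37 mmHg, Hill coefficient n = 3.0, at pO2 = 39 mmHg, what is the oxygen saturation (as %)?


Y = pO2^n / (P50^n + pO2^n)
Y = 39^3.0 / (37^3.0 + 39^3.0)
Y = 53.94%

53.94%


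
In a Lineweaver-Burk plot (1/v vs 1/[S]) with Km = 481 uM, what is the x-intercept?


x-intercept = -1/Km
= -1/481
= -0.0021 1/uM

-0.0021 1/uM


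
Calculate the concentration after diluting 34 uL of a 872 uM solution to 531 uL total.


C2 = C1 * V1 / V2
C2 = 872 * 34 / 531
C2 = 55.8343 uM

55.8343 uM


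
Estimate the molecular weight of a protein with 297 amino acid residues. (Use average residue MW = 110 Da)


MW = n_residues * 110 Da
MW = 297 * 110
MW = 32670 Da

32670 Da


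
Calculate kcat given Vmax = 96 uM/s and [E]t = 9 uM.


kcat = Vmax / [E]t
kcat = 96 / 9
kcat = 10.6667 s^-1

10.6667 s^-1


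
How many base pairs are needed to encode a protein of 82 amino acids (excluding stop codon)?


Each amino acid = 1 codon = 3 bp
bp = 82 * 3 = 246 bp

246 bp


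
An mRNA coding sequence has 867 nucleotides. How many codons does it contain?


codons = nucleotides / 3
codons = 867 / 3 = 289

289


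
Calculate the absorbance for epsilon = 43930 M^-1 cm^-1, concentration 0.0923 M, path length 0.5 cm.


A = epsilon * c * l
A = 43930 * 0.0923 * 0.5
A = 2027.3695

2027.3695


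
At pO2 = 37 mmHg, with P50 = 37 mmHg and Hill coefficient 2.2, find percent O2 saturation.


Y = pO2^n / (P50^n + pO2^n)
Y = 37^2.2 / (37^2.2 + 37^2.2)
Y = 50.0%

50.0%


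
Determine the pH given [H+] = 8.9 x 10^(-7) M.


pH = -log10([H+])
pH = -log10(8.9 x 10^(-7))
pH = 6.0506

6.0506


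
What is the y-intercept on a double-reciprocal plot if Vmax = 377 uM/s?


y-intercept = 1/Vmax
= 1/377
= 0.0027 s/uM

0.0027 s/uM


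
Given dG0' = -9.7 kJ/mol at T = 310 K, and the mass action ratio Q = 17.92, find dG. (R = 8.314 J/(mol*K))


dG = dG0' + RT * ln(Q) / 1000
dG = -9.7 + 8.314 * 310 * ln(17.92) / 1000
dG = -2.262 kJ/mol

-2.262 kJ/mol


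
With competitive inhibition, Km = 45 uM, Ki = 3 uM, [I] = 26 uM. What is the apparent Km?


Km_app = Km * (1 + [I]/Ki)
Km_app = 45 * (1 + 26/3)
Km_app = 435.0 uM

435.0 uM


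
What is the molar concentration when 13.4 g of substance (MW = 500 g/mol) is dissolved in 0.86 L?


C = (mass / MW) / volume
C = (13.4 / 500) / 0.86
C = 0.0312 M

0.0312 M


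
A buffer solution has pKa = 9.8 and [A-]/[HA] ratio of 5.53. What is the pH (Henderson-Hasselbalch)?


pH = pKa + log10([A-]/[HA])
pH = 9.8 + log10(5.53)
pH = 10.5427

10.5427


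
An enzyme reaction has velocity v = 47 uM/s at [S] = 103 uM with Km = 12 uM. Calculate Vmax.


Vmax = v * (Km + [S]) / [S]
Vmax = 47 * (12 + 103) / 103
Vmax = 52.4757 uM/s

52.4757 uM/s


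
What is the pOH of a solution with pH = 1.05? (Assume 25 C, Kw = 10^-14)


pOH = 14 - pH
pOH = 14 - 1.05
pOH = 12.95

12.95


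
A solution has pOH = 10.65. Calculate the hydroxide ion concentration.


[OH-] = 10^(-pOH)
[OH-] = 10^(-10.65)
[OH-] = 2.239e-11 M

2.239e-11 M


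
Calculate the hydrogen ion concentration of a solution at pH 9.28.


[H+] = 10^(-pH)
[H+] = 10^(-9.28)
[H+] = 5.248e-10 M

5.248e-10 M


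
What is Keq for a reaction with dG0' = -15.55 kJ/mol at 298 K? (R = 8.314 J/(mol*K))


Keq = exp(-dG0 * 1000 / (R * T))
Keq = exp(-(-15.55) * 1000 / (8.314 * 298))
Keq = 531.8205

531.8205


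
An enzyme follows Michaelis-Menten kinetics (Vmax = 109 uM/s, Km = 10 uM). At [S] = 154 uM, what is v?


v = Vmax * [S] / (Km + [S])
v = 109 * 154 / (10 + 154)
v = 102.3537 uM/s

102.3537 uM/s


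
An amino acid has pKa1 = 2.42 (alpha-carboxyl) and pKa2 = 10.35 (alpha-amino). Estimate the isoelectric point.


pI = (pKa1 + pKa2) / 2
pI = (2.42 + 10.35) / 2
pI = 6.385

6.385


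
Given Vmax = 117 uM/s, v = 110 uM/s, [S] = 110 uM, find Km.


Km = [S] * (Vmax - v) / v
Km = 110 * (117 - 110) / 110
Km = 7.0 uM

7.0 uM


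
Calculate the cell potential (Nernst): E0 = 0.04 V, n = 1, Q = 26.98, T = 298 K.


E = E0 - (RT/nF) * ln(Q)
E = 0.04 - (8.314 * 298 / (1 * 96485)) * ln(26.98)
E = -0.0446 V

-0.0446 V


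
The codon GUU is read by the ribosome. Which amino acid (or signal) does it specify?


Standard genetic code lookup.
Codon GUU -> Val

Val


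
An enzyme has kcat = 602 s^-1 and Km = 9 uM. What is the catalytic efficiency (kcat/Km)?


Catalytic efficiency = kcat / Km
= 602 / 9
= 66.8889 uM^-1*s^-1

66.8889 uM^-1*s^-1


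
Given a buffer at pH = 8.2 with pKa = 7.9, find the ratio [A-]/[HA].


[A-]/[HA] = 10^(pH - pKa)
= 10^(8.2 - 7.9)
= 1.9953

1.9953


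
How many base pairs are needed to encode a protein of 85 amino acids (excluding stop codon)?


Each amino acid = 1 codon = 3 bp
bp = 85 * 3 = 255 bp

255 bp


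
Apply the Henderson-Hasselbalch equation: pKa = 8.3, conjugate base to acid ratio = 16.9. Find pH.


pH = pKa + log10([A-]/[HA])
pH = 8.3 + log10(16.9)
pH = 9.5279

9.5279


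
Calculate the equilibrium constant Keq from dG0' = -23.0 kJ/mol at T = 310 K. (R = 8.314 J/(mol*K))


Keq = exp(-dG0 * 1000 / (R * T))
Keq = exp(-(-23.0) * 1000 / (8.314 * 310))
Keq = 7509.5387

7509.5387


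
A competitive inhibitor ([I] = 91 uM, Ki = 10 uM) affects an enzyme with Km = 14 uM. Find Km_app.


Km_app = Km * (1 + [I]/Ki)
Km_app = 14 * (1 + 91/10)
Km_app = 141.4 uM

141.4 uM


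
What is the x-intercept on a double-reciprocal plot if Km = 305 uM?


x-intercept = -1/Km
= -1/305
= -0.0033 1/uM

-0.0033 1/uM


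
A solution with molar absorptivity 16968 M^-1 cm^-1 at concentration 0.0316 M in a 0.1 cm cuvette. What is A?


A = epsilon * c * l
A = 16968 * 0.0316 * 0.1
A = 53.6189

53.6189


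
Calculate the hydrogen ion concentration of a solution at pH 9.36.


[H+] = 10^(-pH)
[H+] = 10^(-9.36)
[H+] = 4.365e-10 M

4.365e-10 M


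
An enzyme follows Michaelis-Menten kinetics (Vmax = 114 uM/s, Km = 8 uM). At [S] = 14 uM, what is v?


v = Vmax * [S] / (Km + [S])
v = 114 * 14 / (8 + 14)
v = 72.5455 uM/s

72.5455 uM/s


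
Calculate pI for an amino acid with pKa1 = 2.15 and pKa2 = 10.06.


pI = (pKa1 + pKa2) / 2
pI = (2.15 + 10.06) / 2
pI = 6.105

6.105


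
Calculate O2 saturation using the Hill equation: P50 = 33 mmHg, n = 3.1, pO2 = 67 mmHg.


Y = pO2^n / (P50^n + pO2^n)
Y = 67^3.1 / (33^3.1 + 67^3.1)
Y = 89.98%

89.98%


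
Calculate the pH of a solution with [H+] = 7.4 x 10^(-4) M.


pH = -log10([H+])
pH = -log10(7.4 x 10^(-4))
pH = 3.1308

3.1308


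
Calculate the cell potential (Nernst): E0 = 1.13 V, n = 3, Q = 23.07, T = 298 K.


E = E0 - (RT/nF) * ln(Q)
E = 1.13 - (8.314 * 298 / (3 * 96485)) * ln(23.07)
E = 1.1031 V

1.1031 V


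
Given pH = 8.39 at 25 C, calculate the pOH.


pOH = 14 - pH
pOH = 14 - 8.39
pOH = 5.61

5.61


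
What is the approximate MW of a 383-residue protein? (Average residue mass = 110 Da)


MW = n_residues * 110 Da
MW = 383 * 110
MW = 42130 Da

42130 Da


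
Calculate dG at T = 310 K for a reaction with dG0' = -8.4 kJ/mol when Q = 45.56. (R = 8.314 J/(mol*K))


dG = dG0' + RT * ln(Q) / 1000
dG = -8.4 + 8.314 * 310 * ln(45.56) / 1000
dG = 1.4429 kJ/mol

1.4429 kJ/mol


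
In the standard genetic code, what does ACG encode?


Standard genetic code lookup.
Codon ACG -> Thr

Thr


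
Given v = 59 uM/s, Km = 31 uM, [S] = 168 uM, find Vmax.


Vmax = v * (Km + [S]) / [S]
Vmax = 59 * (31 + 168) / 168
Vmax = 69.8869 uM/s

69.8869 uM/s


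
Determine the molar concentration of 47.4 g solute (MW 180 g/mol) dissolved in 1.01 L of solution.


C = (mass / MW) / volume
C = (47.4 / 180) / 1.01
C = 0.2607 M

0.2607 M


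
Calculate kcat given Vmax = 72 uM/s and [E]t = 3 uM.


kcat = Vmax / [E]t
kcat = 72 / 3
kcat = 24.0 s^-1

24.0 s^-1


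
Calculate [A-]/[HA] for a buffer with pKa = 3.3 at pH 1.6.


[A-]/[HA] = 10^(pH - pKa)
= 10^(1.6 - 3.3)
= 0.02

0.02


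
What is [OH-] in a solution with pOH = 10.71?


[OH-] = 10^(-pOH)
[OH-] = 10^(-10.71)
[OH-] = 1.950e-11 M

1.950e-11 M


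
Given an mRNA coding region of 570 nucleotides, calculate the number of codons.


codons = nucleotides / 3
codons = 570 / 3 = 190

190


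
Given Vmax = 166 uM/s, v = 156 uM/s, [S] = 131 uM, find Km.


Km = [S] * (Vmax - v) / v
Km = 131 * (166 - 156) / 156
Km = 8.3974 uM

8.3974 uM


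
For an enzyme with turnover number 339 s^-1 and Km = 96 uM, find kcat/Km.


Catalytic efficiency = kcat / Km
= 339 / 96
= 3.5312 uM^-1*s^-1

3.5312 uM^-1*s^-1


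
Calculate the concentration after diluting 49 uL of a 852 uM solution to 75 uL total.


C2 = C1 * V1 / V2
C2 = 852 * 49 / 75
C2 = 556.64 uM

556.64 uM


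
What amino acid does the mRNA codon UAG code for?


Standard genetic code lookup.
Codon UAG -> Stop

Stop


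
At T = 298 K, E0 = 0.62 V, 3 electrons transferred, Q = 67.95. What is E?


E = E0 - (RT/nF) * ln(Q)
E = 0.62 - (8.314 * 298 / (3 * 96485)) * ln(67.95)
E = 0.5839 V

0.5839 V


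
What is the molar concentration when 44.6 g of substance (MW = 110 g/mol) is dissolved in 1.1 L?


C = (mass / MW) / volume
C = (44.6 / 110) / 1.1
C = 0.3686 M

0.3686 M


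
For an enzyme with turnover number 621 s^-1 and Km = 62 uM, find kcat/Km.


Catalytic efficiency = kcat / Km
= 621 / 62
= 10.0161 uM^-1*s^-1

10.0161 uM^-1*s^-1


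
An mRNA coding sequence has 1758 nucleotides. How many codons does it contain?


codons = nucleotides / 3
codons = 1758 / 3 = 586

586


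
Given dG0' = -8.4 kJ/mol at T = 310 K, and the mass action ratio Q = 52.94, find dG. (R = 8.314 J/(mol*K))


dG = dG0' + RT * ln(Q) / 1000
dG = -8.4 + 8.314 * 310 * ln(52.94) / 1000
dG = 1.8299 kJ/mol

1.8299 kJ/mol


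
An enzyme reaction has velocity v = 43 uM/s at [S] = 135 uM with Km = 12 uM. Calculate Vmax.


Vmax = v * (Km + [S]) / [S]
Vmax = 43 * (12 + 135) / 135
Vmax = 46.8222 uM/s

46.8222 uM/s


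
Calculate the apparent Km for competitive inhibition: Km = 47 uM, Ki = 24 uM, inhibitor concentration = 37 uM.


Km_app = Km * (1 + [I]/Ki)
Km_app = 47 * (1 + 37/24)
Km_app = 119.4583 uM

119.4583 uM


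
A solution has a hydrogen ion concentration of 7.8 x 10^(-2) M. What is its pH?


pH = -log10([H+])
pH = -log10(7.8 x 10^(-2))
pH = 1.1079

1.1079


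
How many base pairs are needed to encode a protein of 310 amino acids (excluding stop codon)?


Each amino acid = 1 codon = 3 bp
bp = 310 * 3 = 930 bp

930 bp


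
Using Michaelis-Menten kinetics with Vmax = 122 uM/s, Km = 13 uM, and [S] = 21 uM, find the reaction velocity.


v = Vmax * [S] / (Km + [S])
v = 122 * 21 / (13 + 21)
v = 75.3529 uM/s

75.3529 uM/s


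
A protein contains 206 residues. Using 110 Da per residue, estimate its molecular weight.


MW = n_residues * 110 Da
MW = 206 * 110
MW = 22660 Da

22660 Da


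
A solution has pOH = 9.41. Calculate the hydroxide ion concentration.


[OH-] = 10^(-pOH)
[OH-] = 10^(-9.41)
[OH-] = 3.890e-10 M

3.890e-10 M


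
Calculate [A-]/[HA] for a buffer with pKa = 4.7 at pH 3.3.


[A-]/[HA] = 10^(pH - pKa)
= 10^(3.3 - 4.7)
= 0.0398

0.0398


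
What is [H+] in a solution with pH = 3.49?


[H+] = 10^(-pH)
[H+] = 10^(-3.49)
[H+] = 3.236e-04 M

3.236e-04 M


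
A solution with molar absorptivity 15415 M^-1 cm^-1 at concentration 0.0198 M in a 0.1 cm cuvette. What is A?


A = epsilon * c * l
A = 15415 * 0.0198 * 0.1
A = 30.5217

30.5217


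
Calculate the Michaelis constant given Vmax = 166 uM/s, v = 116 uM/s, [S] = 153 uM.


Km = [S] * (Vmax - v) / v
Km = 153 * (166 - 116) / 116
Km = 65.9483 uM

65.9483 uM


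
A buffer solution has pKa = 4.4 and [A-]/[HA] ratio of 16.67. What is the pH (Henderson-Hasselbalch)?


pH = pKa + log10([A-]/[HA])
pH = 4.4 + log10(16.67)
pH = 5.6219

5.6219


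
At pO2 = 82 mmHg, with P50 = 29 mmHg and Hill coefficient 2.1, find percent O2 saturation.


Y = pO2^n / (P50^n + pO2^n)
Y = 82^2.1 / (29^2.1 + 82^2.1)
Y = 89.87%

89.87%


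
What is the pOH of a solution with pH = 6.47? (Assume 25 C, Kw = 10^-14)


pOH = 14 - pH
pOH = 14 - 6.47
pOH = 7.53

7.53


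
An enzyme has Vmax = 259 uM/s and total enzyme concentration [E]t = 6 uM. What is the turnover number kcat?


kcat = Vmax / [E]t
kcat = 259 / 6
kcat = 43.1667 s^-1

43.1667 s^-1


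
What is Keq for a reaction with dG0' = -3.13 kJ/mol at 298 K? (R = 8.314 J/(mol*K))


Keq = exp(-dG0 * 1000 / (R * T))
Keq = exp(-(-3.13) * 1000 / (8.314 * 298))
Keq = 3.5372

3.5372


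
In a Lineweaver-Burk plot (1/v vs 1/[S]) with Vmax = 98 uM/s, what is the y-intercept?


y-intercept = 1/Vmax
= 1/98
= 0.0102 s/uM

0.0102 s/uM


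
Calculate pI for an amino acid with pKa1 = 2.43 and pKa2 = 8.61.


pI = (pKa1 + pKa2) / 2
pI = (2.43 + 8.61) / 2
pI = 5.52

5.52


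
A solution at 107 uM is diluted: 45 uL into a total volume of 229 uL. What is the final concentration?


C2 = C1 * V1 / V2
C2 = 107 * 45 / 229
C2 = 21.0262 uM

21.0262 uM


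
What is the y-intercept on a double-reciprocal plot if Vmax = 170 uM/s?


y-intercept = 1/Vmax
= 1/170
= 0.0059 s/uM

0.0059 s/uM


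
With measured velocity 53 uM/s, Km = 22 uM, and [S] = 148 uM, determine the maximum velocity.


Vmax = v * (Km + [S]) / [S]
Vmax = 53 * (22 + 148) / 148
Vmax = 60.8784 uM/s

60.8784 uM/s


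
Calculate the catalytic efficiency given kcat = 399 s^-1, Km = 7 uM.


Catalytic efficiency = kcat / Km
= 399 / 7
= 57.0 uM^-1*s^-1

57.0 uM^-1*s^-1


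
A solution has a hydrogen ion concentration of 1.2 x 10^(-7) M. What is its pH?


pH = -log10([H+])
pH = -log10(1.2 x 10^(-7))
pH = 6.9208

6.9208


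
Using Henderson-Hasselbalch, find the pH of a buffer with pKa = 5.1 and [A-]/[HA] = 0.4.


pH = pKa + log10([A-]/[HA])
pH = 5.1 + log10(0.4)
pH = 4.7021

4.7021


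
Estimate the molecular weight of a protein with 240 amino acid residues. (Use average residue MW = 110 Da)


MW = n_residues * 110 Da
MW = 240 * 110
MW = 26400 Da

26400 Da


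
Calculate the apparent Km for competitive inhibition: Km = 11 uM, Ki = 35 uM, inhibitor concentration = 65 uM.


Km_app = Km * (1 + [I]/Ki)
Km_app = 11 * (1 + 65/35)
Km_app = 31.4286 uM

31.4286 uM


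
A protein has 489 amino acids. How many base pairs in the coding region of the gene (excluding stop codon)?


Each amino acid = 1 codon = 3 bp
bp = 489 * 3 = 1467 bp

1467 bp


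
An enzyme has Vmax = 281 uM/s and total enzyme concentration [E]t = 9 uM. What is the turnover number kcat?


kcat = Vmax / [E]t
kcat = 281 / 9
kcat = 31.2222 s^-1

31.2222 s^-1


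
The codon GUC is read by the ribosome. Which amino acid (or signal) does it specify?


Standard genetic code lookup.
Codon GUC -> Val

Val


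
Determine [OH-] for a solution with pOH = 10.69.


[OH-] = 10^(-pOH)
[OH-] = 10^(-10.69)
[OH-] = 2.042e-11 M

2.042e-11 M


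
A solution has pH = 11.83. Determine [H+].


[H+] = 10^(-pH)
[H+] = 10^(-11.83)
[H+] = 1.479e-12 M

1.479e-12 M


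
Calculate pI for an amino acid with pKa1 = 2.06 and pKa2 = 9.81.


pI = (pKa1 + pKa2) / 2
pI = (2.06 + 9.81) / 2
pI = 5.935

5.935


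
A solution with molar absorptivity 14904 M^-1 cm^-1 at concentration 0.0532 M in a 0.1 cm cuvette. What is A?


A = epsilon * c * l
A = 14904 * 0.0532 * 0.1
A = 79.2893

79.2893


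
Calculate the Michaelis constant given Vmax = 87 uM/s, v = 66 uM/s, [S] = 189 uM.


Km = [S] * (Vmax - v) / v
Km = 189 * (87 - 66) / 66
Km = 60.1364 uM

60.1364 uM


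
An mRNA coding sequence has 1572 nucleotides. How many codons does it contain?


codons = nucleotides / 3
codons = 1572 / 3 = 524

524


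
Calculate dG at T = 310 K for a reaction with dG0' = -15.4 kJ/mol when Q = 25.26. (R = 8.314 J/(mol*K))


dG = dG0' + RT * ln(Q) / 1000
dG = -15.4 + 8.314 * 310 * ln(25.26) / 1000
dG = -7.0772 kJ/mol

-7.0772 kJ/mol


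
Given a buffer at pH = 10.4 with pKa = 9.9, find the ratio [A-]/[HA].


[A-]/[HA] = 10^(pH - pKa)
= 10^(10.4 - 9.9)
= 3.1623

3.1623


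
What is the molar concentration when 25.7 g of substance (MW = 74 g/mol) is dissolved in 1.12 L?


C = (mass / MW) / volume
C = (25.7 / 74) / 1.12
C = 0.3101 M

0.3101 M


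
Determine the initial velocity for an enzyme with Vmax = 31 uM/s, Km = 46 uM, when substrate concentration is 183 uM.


v = Vmax * [S] / (Km + [S])
v = 31 * 183 / (46 + 183)
v = 24.7729 uM/s

24.7729 uM/s


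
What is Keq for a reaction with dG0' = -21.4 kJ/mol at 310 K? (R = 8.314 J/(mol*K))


Keq = exp(-dG0 * 1000 / (R * T))
Keq = exp(-(-21.4) * 1000 / (8.314 * 310))
Keq = 4036.504

4036.504


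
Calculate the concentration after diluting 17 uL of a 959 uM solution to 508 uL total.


C2 = C1 * V1 / V2
C2 = 959 * 17 / 508
C2 = 32.0925 uM

32.0925 uM


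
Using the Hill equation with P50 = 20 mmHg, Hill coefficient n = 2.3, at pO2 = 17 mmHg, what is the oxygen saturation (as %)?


Y = pO2^n / (P50^n + pO2^n)
Y = 17^2.3 / (20^2.3 + 17^2.3)
Y = 40.76%

40.76%


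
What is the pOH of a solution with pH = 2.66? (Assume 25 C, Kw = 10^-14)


pOH = 14 - pH
pOH = 14 - 2.66
pOH = 11.34

11.34


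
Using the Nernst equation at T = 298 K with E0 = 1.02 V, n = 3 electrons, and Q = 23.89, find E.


E = E0 - (RT/nF) * ln(Q)
E = 1.02 - (8.314 * 298 / (3 * 96485)) * ln(23.89)
E = 0.9928 V

0.9928 V


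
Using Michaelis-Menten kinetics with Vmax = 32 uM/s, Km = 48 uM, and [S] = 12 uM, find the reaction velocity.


v = Vmax * [S] / (Km + [S])
v = 32 * 12 / (48 + 12)
v = 6.4 uM/s

6.4 uM/s


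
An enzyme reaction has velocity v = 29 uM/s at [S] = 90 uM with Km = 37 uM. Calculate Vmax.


Vmax = v * (Km + [S]) / [S]
Vmax = 29 * (37 + 90) / 90
Vmax = 40.9222 uM/s

40.9222 uM/s


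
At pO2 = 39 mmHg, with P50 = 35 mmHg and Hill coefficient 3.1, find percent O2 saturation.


Y = pO2^n / (P50^n + pO2^n)
Y = 39^3.1 / (35^3.1 + 39^3.1)
Y = 58.31%

58.31%


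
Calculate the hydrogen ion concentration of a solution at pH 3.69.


[H+] = 10^(-pH)
[H+] = 10^(-3.69)
[H+] = 2.042e-04 M

2.042e-04 M


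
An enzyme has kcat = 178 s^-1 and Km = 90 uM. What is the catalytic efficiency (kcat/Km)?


Catalytic efficiency = kcat / Km
= 178 / 90
= 1.9778 uM^-1*s^-1

1.9778 uM^-1*s^-1


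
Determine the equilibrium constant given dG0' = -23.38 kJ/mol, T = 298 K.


Keq = exp(-dG0 * 1000 / (R * T))
Keq = exp(-(-23.38) * 1000 / (8.314 * 298))
Keq = 12539.7408

12539.7408


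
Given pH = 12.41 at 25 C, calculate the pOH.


pOH = 14 - pH
pOH = 14 - 12.41
pOH = 1.59

1.59


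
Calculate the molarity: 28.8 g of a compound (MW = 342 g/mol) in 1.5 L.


C = (mass / MW) / volume
C = (28.8 / 342) / 1.5
C = 0.0561 M

0.0561 M
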